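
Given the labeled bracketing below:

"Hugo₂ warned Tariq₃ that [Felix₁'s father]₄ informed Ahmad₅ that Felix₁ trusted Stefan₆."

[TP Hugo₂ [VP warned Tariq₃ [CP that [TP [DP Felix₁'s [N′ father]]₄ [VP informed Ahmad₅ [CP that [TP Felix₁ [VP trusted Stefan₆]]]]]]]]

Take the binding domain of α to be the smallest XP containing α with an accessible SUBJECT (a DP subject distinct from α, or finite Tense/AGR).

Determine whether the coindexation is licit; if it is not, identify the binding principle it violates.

grammatical

The two coindexed NPs are *Felix₁* and *Felix₁*.
*Felix₁* is an R-expression; no coindexed NP c-commands it, so Principle C holds.
*Felix₁* is an R-expression; *Felix₁* does not c-command it, and no other NP shares its index, so Principle C is satisfied.
All principles are respected.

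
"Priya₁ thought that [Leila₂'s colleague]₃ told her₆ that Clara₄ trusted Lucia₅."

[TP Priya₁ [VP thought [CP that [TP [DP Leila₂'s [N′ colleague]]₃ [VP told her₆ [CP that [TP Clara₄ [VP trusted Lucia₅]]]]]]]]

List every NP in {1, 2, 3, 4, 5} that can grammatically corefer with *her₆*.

*her* is a pronoun, so Principle B applies: it must be free in its binding domain.
Binding domain of *her₆*: the embedded TP, whose subject is [Leila₂'s colleague]₃.
*Priya₁* c-commands the pronoun but from outside its binding domain, and is not c-commanded by it → coindexation permitted.
*Leila₂* and the pronoun do not c-command one another → neither Principle B nor Principle C is at stake; coindexation permitted.
*[Leila₂'s colleague]₃* c-commands the pronoun within its binding domain → coindexation would violate Principle B.
*Clara₄*: the pronoun c-commands this R-expression → coindexation would violate Principle C on *Clara₄*.
*Lucia₅*: the pronoun c-commands this R-expression → coindexation would violate Principle C on *Lucia₅*.

{1, 2}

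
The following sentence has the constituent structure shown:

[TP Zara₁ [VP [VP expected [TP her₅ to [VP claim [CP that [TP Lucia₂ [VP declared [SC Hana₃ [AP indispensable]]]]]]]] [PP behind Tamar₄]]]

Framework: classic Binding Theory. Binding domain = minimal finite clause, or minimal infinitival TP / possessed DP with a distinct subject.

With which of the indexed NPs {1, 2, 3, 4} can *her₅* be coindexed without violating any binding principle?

{4}

*her* is a pronoun, so Principle B applies: it must be free in its binding domain.
Binding domain of *her₅*: the matrix TP, whose subject is Zara₁.
*Zara₁* c-commands the pronoun within its binding domain → coindexation would violate Principle B.
*Lucia₂*: the pronoun c-commands this R-expression → coindexation would violate Principle C on *Lucia₂*.
*Hana₃*: the pronoun c-commands this R-expression → coindexation would violate Principle C on *Hana₃*.
*Tamar₄* and the pronoun do not c-command one another → neither Principle B nor Principle C is at stake; coindexation permitted.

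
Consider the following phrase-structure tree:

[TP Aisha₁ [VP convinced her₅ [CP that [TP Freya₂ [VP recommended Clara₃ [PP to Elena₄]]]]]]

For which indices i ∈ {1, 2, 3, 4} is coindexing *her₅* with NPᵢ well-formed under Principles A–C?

*her* is a pronoun, so Principle B applies: it must be free in its binding domain.
Binding domain of *her₅*: the matrix TP, whose subject is Aisha₁.
*Aisha₁* c-commands the pronoun within its binding domain → coindexation would violate Principle B.
*Freya₂*: the pronoun c-commands this R-expression → coindexation would violate Principle C on *Freya₂*.
*Clara₃*: the pronoun c-commands this R-expression → coindexation would violate Principle C on *Clara₃*.
*Elena₄*: the pronoun c-commands this R-expression → coindexation would violate Principle C on *Elena₄*.

none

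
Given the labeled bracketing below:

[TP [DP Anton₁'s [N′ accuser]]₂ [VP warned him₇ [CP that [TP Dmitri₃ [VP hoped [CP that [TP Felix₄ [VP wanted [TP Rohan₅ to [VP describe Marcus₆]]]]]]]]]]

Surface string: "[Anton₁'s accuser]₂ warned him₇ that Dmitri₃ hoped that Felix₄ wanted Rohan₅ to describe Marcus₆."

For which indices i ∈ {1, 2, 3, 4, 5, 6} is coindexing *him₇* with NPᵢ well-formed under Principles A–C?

{1}

*him* is a pronoun, so Principle B applies: it must be free in its binding domain.
Binding domain of *him₇*: the matrix TP, whose subject is [Anton₁'s accuser]₂.
*Anton₁* and the pronoun do not c-command one another → neither Principle B nor Principle C is at stake; coindexation permitted.
*[Anton₁'s accuser]₂* c-commands the pronoun within its binding domain → coindexation would violate Principle B.
*Dmitri₃*: the pronoun c-commands this R-expression → coindexation would violate Principle C on *Dmitri₃*.
*Felix₄*: the pronoun c-commands this R-expression → coindexation would violate Principle C on *Felix₄*.
*Rohan₅*: the pronoun c-commands this R-expression → coindexation would violate Principle C on *Rohan₅*.
*Marcus₆*: the pronoun c-commands this R-expression → coindexation would violate Principle C on *Marcus₆*.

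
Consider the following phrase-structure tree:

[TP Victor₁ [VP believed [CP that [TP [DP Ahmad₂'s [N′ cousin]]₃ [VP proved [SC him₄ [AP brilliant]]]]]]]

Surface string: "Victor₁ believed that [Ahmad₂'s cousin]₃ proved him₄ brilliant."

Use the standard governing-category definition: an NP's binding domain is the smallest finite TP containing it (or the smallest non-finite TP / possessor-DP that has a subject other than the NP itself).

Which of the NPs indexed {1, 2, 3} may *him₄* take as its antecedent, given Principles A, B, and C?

*him* is a pronoun, so Principle B applies: it must be free in its binding domain.
Binding domain of *him₄*: the embedded TP, whose subject is [Ahmad₂'s cousin]₃.
*Victor₁* c-commands the pronoun but from outside its binding domain, and is not c-commanded by it → coindexation permitted.
*Ahmad₂* and the pronoun do not c-command one another → neither Principle B nor Principle C is at stake; coindexation permitted.
*[Ahmad₂'s cousin]₃* c-commands the pronoun within its binding domain → coindexation would violate Principle B.

{1, 2}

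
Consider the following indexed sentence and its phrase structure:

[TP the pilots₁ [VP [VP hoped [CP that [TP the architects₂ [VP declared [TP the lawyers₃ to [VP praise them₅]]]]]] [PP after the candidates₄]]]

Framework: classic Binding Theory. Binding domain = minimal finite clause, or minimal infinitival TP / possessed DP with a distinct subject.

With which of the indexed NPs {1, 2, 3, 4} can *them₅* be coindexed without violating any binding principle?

{1, 2, 4}

*them* is a pronoun, so Principle B applies: it must be free in its binding domain.
Binding domain of *them₅*: the embedded TP, whose subject is the lawyers₃.
*the pilots₁* c-commands the pronoun but from outside its binding domain, and is not c-commanded by it → coindexation permitted.
*the architects₂* c-commands the pronoun but from outside its binding domain, and is not c-commanded by it → coindexation permitted.
*the lawyers₃* c-commands the pronoun within its binding domain → coindexation would violate Principle B.
*the candidates₄* and the pronoun do not c-command one another → neither Principle B nor Principle C is at stake; coindexation permitted.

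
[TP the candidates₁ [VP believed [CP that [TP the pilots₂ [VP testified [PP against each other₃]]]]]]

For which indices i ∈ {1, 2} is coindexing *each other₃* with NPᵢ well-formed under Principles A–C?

*each other* is an anaphor, so Principle A applies: it must be bound in its binding domain.
Binding domain of *each other₃*: the embedded TP, whose subject is the pilots₂.
*the candidates₁* c-commands the anaphor but is outside its binding domain → cannot satisfy Principle A.
*the pilots₂* c-commands the anaphor within its binding domain → licit binder.

{2}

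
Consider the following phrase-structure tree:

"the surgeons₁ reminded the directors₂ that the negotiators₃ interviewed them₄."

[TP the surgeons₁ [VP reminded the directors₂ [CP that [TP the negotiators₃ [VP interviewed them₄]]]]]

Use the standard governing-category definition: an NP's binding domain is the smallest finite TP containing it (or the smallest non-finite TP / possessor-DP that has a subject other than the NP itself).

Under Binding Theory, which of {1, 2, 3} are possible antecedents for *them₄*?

*them* is a pronoun, so Principle B applies: it must be free in its binding domain.
Binding domain of *them₄*: the embedded TP, whose subject is the negotiators₃.
*the surgeons₁* c-commands the pronoun but from outside its binding domain, and is not c-commanded by it → coindexation permitted.
*the directors₂* c-commands the pronoun but from outside its binding domain, and is not c-commanded by it → coindexation permitted.
*the negotiators₃* c-commands the pronoun within its binding domain → coindexation would violate Principle B.

{1, 2}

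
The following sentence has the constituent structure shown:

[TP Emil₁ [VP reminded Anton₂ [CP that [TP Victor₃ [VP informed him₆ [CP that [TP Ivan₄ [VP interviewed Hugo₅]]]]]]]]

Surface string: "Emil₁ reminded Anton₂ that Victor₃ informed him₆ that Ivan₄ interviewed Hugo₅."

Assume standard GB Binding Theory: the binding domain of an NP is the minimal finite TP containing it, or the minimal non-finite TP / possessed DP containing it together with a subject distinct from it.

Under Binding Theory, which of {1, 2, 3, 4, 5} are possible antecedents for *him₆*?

*him* is a pronoun, so Principle B applies: it must be free in its binding domain.
Binding domain of *him₆*: the embedded TP, whose subject is Victor₃.
*Emil₁* c-commands the pronoun but from outside its binding domain, and is not c-commanded by it → coindexation permitted.
*Anton₂* c-commands the pronoun but from outside its binding domain, and is not c-commanded by it → coindexation permitted.
*Victor₃* c-commands the pronoun within its binding domain → coindexation would violate Principle B.
*Ivan₄*: the pronoun c-commands this R-expression → coindexation would violate Principle C on *Ivan₄*.
*Hugo₅*: the pronoun c-commands this R-expression → coindexation would violate Principle C on *Hugo₅*.

{1, 2}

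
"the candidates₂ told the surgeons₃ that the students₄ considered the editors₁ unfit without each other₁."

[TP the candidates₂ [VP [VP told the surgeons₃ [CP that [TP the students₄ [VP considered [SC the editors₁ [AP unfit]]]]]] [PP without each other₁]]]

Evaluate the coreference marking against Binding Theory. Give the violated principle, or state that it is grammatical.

The two coindexed NPs are *the editors₁* and *each other₁*.
*each other₁* is an anaphor. Principle A requires it to be bound within its binding domain — the matrix TP, whose subject is the candidates₂.
Within that domain it is c-commanded by *the candidates₂*, which does not share its index.
*the editors₁* does not c-command the anaphor at all.
The anaphor is unbound in its domain → Principle A violation.

Principle A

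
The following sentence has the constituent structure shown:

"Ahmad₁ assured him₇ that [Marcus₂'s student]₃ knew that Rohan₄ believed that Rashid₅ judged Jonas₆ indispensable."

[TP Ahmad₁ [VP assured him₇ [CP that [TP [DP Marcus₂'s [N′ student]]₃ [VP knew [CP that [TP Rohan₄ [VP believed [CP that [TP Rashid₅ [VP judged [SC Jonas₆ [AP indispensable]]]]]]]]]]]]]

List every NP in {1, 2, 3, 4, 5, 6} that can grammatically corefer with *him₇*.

*him* is a pronoun, so Principle B applies: it must be free in its binding domain.
Binding domain of *him₇*: the matrix TP, whose subject is Ahmad₁.
*Ahmad₁* c-commands the pronoun within its binding domain → coindexation would violate Principle B.
*Marcus₂*: the pronoun c-commands this R-expression → coindexation would violate Principle C on *Marcus₂*.
*[Marcus₂'s student]₃*: the pronoun c-commands this R-expression → coindexation would violate Principle C on *[Marcus₂'s student]₃*.
*Rohan₄*: the pronoun c-commands this R-expression → coindexation would violate Principle C on *Rohan₄*.
*Rashid₅*: the pronoun c-commands this R-expression → coindexation would violate Principle C on *Rashid₅*.
*Jonas₆*: the pronoun c-commands this R-expression → coindexation would violate Principle C on *Jonas₆*.

none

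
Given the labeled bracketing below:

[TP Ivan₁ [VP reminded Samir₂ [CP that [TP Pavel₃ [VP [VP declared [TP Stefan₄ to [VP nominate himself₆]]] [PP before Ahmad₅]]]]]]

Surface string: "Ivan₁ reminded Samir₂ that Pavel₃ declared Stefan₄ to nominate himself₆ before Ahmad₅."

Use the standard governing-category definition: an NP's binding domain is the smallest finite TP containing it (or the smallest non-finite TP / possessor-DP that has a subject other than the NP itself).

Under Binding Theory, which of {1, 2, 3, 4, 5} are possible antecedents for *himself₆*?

*himself* is an anaphor, so Principle A applies: it must be bound in its binding domain.
Binding domain of *himself₆*: the embedded TP, whose subject is Stefan₄.
*Ivan₁* c-commands the anaphor but is outside its binding domain → cannot satisfy Principle A.
*Samir₂* c-commands the anaphor but is outside its binding domain → cannot satisfy Principle A.
*Pavel₃* c-commands the anaphor but is outside its binding domain → cannot satisfy Principle A.
*Stefan₄* c-commands the anaphor within its binding domain → licit binder.
*Ahmad₅* does not c-command the anaphor → cannot bind it.

{4}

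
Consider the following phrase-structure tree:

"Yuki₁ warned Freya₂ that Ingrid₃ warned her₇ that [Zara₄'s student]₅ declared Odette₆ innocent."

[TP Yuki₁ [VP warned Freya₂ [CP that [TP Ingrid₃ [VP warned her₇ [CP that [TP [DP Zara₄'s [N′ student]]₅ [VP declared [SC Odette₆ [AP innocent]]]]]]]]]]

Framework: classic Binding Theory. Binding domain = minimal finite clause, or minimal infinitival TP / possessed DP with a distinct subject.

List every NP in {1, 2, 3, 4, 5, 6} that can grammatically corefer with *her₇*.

{1, 2}

*her* is a pronoun, so Principle B applies: it must be free in its binding domain.
Binding domain of *her₇*: the embedded TP, whose subject is Ingrid₃.
*Yuki₁* c-commands the pronoun but from outside its binding domain, and is not c-commanded by it → coindexation permitted.
*Freya₂* c-commands the pronoun but from outside its binding domain, and is not c-commanded by it → coindexation permitted.
*Ingrid₃* c-commands the pronoun within its binding domain → coindexation would violate Principle B.
*Zara₄*: the pronoun c-commands this R-expression → coindexation would violate Principle C on *Zara₄*.
*[Zara₄'s student]₅*: the pronoun c-commands this R-expression → coindexation would violate Principle C on *[Zara₄'s student]₅*.
*Odette₆*: the pronoun c-commands this R-expression → coindexation would violate Principle C on *Odette₆*.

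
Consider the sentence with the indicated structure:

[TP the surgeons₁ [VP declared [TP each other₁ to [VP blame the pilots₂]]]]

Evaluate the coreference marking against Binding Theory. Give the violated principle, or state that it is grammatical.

grammatical

The two coindexed NPs are *the surgeons₁* and *each other₁*.
*each other₁* is an anaphor; its binding domain is the matrix TP, whose subject is the surgeons₁. *the surgeons₁* c-commands it within that domain and shares its index, so Principle A is satisfied.
*the surgeons₁* is an R-expression; *each other₁* does not c-command it, and no other NP shares its index, so Principle C is satisfied.
All principles are respected.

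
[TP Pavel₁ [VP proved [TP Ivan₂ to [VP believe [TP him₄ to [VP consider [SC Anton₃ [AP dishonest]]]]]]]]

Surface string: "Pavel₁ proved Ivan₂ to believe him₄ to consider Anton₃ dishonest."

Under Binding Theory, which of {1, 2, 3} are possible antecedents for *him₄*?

*him* is a pronoun, so Principle B applies: it must be free in its binding domain.
Binding domain of *him₄*: the embedded TP, whose subject is Ivan₂.
*Pavel₁* c-commands the pronoun but from outside its binding domain, and is not c-commanded by it → coindexation permitted.
*Ivan₂* c-commands the pronoun within its binding domain → coindexation would violate Principle B.
*Anton₃*: the pronoun c-commands this R-expression → coindexation would violate Principle C on *Anton₃*.

{1}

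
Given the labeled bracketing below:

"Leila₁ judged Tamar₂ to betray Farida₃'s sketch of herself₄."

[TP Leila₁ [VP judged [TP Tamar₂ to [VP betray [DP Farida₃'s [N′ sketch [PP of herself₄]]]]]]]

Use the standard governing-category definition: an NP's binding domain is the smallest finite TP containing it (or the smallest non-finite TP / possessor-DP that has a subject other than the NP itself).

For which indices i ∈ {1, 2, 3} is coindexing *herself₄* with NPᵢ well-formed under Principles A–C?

{3}

*herself* is an anaphor, so Principle A applies: it must be bound in its binding domain.
Binding domain of *herself₄*: the possessed DP, whose subject is Farida₃.
*Leila₁* c-commands the anaphor but is outside its binding domain → cannot satisfy Principle A.
*Tamar₂* c-commands the anaphor but is outside its binding domain → cannot satisfy Principle A.
*Farida₃* c-commands the anaphor within its binding domain → licit binder.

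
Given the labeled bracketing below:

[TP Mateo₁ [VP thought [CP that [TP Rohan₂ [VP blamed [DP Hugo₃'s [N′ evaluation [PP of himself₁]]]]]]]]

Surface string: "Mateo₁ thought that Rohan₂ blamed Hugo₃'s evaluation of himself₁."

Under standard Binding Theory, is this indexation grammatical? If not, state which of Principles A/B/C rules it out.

Principle A

The two coindexed NPs are *Mateo₁* and *himself₁*.
*himself₁* is an anaphor. Principle A requires it to be bound within its binding domain — the possessed DP, whose subject is Hugo₃.
Within that domain it is c-commanded by *Hugo₃*, which does not share its index.
*Mateo₁* does c-command the anaphor, but from outside its binding domain.
The anaphor is unbound in its domain → Principle A violation.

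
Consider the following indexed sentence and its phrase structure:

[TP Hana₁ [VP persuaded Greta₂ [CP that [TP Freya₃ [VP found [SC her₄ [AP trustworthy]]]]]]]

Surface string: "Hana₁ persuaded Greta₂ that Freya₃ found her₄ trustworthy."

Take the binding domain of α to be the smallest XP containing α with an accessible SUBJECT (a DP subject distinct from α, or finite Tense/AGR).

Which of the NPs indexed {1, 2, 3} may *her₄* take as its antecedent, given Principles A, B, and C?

{1, 2}

*her* is a pronoun, so Principle B applies: it must be free in its binding domain.
Binding domain of *her₄*: the embedded TP, whose subject is Freya₃.
*Hana₁* c-commands the pronoun but from outside its binding domain, and is not c-commanded by it → coindexation permitted.
*Greta₂* c-commands the pronoun but from outside its binding domain, and is not c-commanded by it → coindexation permitted.
*Freya₃* c-commands the pronoun within its binding domain → coindexation would violate Principle B.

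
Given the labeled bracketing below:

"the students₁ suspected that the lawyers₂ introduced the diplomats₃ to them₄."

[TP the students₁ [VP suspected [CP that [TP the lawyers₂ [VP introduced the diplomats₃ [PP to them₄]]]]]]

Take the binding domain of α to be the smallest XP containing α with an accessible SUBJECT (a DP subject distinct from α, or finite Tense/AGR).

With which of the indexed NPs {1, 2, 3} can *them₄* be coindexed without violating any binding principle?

{1}

*them* is a pronoun, so Principle B applies: it must be free in its binding domain.
Binding domain of *them₄*: the embedded TP, whose subject is the lawyers₂.
*the students₁* c-commands the pronoun but from outside its binding domain, and is not c-commanded by it → coindexation permitted.
*the lawyers₂* c-commands the pronoun within its binding domain → coindexation would violate Principle B.
*the diplomats₃* c-commands the pronoun within its binding domain → coindexation would violate Principle B.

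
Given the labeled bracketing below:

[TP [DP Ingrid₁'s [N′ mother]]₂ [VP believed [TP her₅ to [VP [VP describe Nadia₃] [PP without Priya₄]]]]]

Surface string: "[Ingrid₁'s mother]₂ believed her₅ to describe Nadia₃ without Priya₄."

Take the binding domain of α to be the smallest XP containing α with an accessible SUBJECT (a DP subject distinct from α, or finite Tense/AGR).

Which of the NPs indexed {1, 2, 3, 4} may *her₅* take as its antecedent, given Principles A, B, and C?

{1}

*her* is a pronoun, so Principle B applies: it must be free in its binding domain.
Binding domain of *her₅*: the matrix TP, whose subject is [Ingrid₁'s mother]₂.
*Ingrid₁* and the pronoun do not c-command one another → neither Principle B nor Principle C is at stake; coindexation permitted.
*[Ingrid₁'s mother]₂* c-commands the pronoun within its binding domain → coindexation would violate Principle B.
*Nadia₃*: the pronoun c-commands this R-expression → coindexation would violate Principle C on *Nadia₃*.
*Priya₄*: the pronoun c-commands this R-expression → coindexation would violate Principle C on *Priya₄*.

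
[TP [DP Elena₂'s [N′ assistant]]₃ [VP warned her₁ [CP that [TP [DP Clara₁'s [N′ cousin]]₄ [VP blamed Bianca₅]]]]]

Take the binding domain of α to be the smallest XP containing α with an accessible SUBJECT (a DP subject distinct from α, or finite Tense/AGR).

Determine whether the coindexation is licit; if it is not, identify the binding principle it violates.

Principle C

The two coindexed NPs are *her₁* and *Clara₁*.
*Clara₁* is an R-expression. Principle C requires it to be free everywhere.
*her₁* c-commands it and carries the same index.
The R-expression is bound → Principle C violation.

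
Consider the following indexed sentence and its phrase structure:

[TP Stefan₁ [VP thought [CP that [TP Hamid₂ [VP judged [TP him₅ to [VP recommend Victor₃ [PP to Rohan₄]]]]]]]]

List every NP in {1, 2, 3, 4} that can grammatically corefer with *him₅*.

{1}

*him* is a pronoun, so Principle B applies: it must be free in its binding domain.
Binding domain of *him₅*: the embedded TP, whose subject is Hamid₂.
*Stefan₁* c-commands the pronoun but from outside its binding domain, and is not c-commanded by it → coindexation permitted.
*Hamid₂* c-commands the pronoun within its binding domain → coindexation would violate Principle B.
*Victor₃*: the pronoun c-commands this R-expression → coindexation would violate Principle C on *Victor₃*.
*Rohan₄*: the pronoun c-commands this R-expression → coindexation would violate Principle C on *Rohan₄*.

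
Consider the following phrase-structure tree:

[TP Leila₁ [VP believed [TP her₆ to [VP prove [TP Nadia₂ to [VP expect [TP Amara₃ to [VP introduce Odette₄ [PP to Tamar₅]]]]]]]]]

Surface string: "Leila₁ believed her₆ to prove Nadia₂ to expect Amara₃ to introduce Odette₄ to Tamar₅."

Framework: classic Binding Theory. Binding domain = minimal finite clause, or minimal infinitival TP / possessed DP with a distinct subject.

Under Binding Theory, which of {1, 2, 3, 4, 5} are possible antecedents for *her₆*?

none

*her* is a pronoun, so Principle B applies: it must be free in its binding domain.
Binding domain of *her₆*: the matrix TP, whose subject is Leila₁.
*Leila₁* c-commands the pronoun within its binding domain → coindexation would violate Principle B.
*Nadia₂*: the pronoun c-commands this R-expression → coindexation would violate Principle C on *Nadia₂*.
*Amara₃*: the pronoun c-commands this R-expression → coindexation would violate Principle C on *Amara₃*.
*Odette₄*: the pronoun c-commands this R-expression → coindexation would violate Principle C on *Odette₄*.
*Tamar₅*: the pronoun c-commands this R-expression → coindexation would violate Principle C on *Tamar₅*.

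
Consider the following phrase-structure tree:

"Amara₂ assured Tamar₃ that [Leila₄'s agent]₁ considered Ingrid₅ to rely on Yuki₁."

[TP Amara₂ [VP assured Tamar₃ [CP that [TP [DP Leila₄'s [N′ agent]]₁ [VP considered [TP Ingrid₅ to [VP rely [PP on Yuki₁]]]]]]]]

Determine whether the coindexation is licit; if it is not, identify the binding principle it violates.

The two coindexed NPs are *[Leila₄'s agent]₁* and *Yuki₁*.
*Yuki₁* is an R-expression. Principle C requires it to be free everywhere.
*[Leila₄'s agent]₁* c-commands it and carries the same index.
The R-expression is bound → Principle C violation.

Principle C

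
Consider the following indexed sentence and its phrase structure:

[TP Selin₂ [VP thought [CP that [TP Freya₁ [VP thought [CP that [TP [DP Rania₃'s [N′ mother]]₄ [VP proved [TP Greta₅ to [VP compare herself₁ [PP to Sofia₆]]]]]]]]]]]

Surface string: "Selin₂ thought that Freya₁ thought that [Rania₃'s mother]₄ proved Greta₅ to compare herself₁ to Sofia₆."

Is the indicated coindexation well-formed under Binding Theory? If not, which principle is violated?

Principle A

The two coindexed NPs are *Freya₁* and *herself₁*.
*herself₁* is an anaphor. Principle A requires it to be bound within its binding domain — the embedded TP, whose subject is Greta₅.
Within that domain it is c-commanded by *Greta₅*, which does not share its index.
*Freya₁* does c-command the anaphor, but from outside its binding domain.
The anaphor is unbound in its domain → Principle A violation.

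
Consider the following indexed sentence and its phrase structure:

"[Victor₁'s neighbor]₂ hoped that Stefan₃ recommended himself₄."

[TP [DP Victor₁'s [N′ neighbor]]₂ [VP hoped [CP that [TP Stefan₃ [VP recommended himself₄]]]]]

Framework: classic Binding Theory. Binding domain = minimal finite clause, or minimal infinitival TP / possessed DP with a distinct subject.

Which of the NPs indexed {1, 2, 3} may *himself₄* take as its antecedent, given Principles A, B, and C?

{3}

*himself* is an anaphor, so Principle A applies: it must be bound in its binding domain.
Binding domain of *himself₄*: the embedded TP, whose subject is Stefan₃.
*Victor₁* does not c-command the anaphor → cannot bind it.
*[Victor₁'s neighbor]₂* c-commands the anaphor but is outside its binding domain → cannot satisfy Principle A.
*Stefan₃* c-commands the anaphor within its binding domain → licit binder.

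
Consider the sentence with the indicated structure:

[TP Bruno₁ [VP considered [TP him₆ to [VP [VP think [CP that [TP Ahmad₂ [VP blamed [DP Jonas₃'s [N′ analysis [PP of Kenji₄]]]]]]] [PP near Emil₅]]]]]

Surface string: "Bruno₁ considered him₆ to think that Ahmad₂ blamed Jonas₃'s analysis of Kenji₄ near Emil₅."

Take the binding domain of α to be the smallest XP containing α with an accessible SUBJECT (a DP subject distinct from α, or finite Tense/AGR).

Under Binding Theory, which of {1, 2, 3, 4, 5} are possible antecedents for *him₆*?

none

*him* is a pronoun, so Principle B applies: it must be free in its binding domain.
Binding domain of *him₆*: the matrix TP, whose subject is Bruno₁.
*Bruno₁* c-commands the pronoun within its binding domain → coindexation would violate Principle B.
*Ahmad₂*: the pronoun c-commands this R-expression → coindexation would violate Principle C on *Ahmad₂*.
*Jonas₃*: the pronoun c-commands this R-expression → coindexation would violate Principle C on *Jonas₃*.
*Kenji₄*: the pronoun c-commands this R-expression → coindexation would violate Principle C on *Kenji₄*.
*Emil₅*: the pronoun c-commands this R-expression → coindexation would violate Principle C on *Emil₅*.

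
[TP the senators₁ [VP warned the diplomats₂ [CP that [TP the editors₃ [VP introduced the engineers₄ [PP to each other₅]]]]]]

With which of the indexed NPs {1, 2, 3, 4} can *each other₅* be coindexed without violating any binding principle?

{3, 4}

*each other* is an anaphor, so Principle A applies: it must be bound in its binding domain.
Binding domain of *each other₅*: the embedded TP, whose subject is the editors₃.
*the senators₁* c-commands the anaphor but is outside its binding domain → cannot satisfy Principle A.
*the diplomats₂* c-commands the anaphor but is outside its binding domain → cannot satisfy Principle A.
*the editors₃* c-commands the anaphor within its binding domain → licit binder.
*the engineers₄* c-commands the anaphor within its binding domain → licit binder.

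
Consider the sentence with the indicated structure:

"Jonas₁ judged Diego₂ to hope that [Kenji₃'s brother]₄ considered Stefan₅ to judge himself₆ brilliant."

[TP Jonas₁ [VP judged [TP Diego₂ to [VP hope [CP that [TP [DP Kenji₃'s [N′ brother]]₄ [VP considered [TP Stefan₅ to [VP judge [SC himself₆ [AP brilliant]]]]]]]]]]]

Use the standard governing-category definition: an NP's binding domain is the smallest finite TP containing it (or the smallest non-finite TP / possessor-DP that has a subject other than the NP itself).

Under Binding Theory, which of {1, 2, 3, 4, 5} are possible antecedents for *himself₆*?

{5}

*himself* is an anaphor, so Principle A applies: it must be bound in its binding domain.
Binding domain of *himself₆*: the embedded TP, whose subject is Stefan₅.
*Jonas₁* c-commands the anaphor but is outside its binding domain → cannot satisfy Principle A.
*Diego₂* c-commands the anaphor but is outside its binding domain → cannot satisfy Principle A.
*Kenji₃* does not c-command the anaphor → cannot bind it.
*[Kenji₃'s brother]₄* c-commands the anaphor but is outside its binding domain → cannot satisfy Principle A.
*Stefan₅* c-commands the anaphor within its binding domain → licit binder.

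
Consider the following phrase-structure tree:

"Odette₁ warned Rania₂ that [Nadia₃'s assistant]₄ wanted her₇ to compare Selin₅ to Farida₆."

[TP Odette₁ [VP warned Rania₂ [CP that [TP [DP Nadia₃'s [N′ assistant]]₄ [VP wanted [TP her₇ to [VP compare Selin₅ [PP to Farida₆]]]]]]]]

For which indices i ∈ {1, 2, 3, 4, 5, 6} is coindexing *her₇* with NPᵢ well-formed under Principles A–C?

{1, 2, 3}

*her* is a pronoun, so Principle B applies: it must be free in its binding domain.
Binding domain of *her₇*: the embedded TP, whose subject is [Nadia₃'s assistant]₄.
*Odette₁* c-commands the pronoun but from outside its binding domain, and is not c-commanded by it → coindexation permitted.
*Rania₂* c-commands the pronoun but from outside its binding domain, and is not c-commanded by it → coindexation permitted.
*Nadia₃* and the pronoun do not c-command one another → neither Principle B nor Principle C is at stake; coindexation permitted.
*[Nadia₃'s assistant]₄* c-commands the pronoun within its binding domain → coindexation would violate Principle B.
*Selin₅*: the pronoun c-commands this R-expression → coindexation would violate Principle C on *Selin₅*.
*Farida₆*: the pronoun c-commands this R-expression → coindexation would violate Principle C on *Farida₆*.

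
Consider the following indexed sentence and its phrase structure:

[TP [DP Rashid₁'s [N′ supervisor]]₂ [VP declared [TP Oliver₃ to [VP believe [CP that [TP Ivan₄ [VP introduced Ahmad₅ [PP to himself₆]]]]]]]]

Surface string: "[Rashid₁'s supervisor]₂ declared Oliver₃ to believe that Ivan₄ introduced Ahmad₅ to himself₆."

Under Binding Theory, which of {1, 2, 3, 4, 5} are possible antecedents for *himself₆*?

{4, 5}

*himself* is an anaphor, so Principle A applies: it must be bound in its binding domain.
Binding domain of *himself₆*: the embedded TP, whose subject is Ivan₄.
*Rashid₁* does not c-command the anaphor → cannot bind it.
*[Rashid₁'s supervisor]₂* c-commands the anaphor but is outside its binding domain → cannot satisfy Principle A.
*Oliver₃* c-commands the anaphor but is outside its binding domain → cannot satisfy Principle A.
*Ivan₄* c-commands the anaphor within its binding domain → licit binder.
*Ahmad₅* c-commands the anaphor within its binding domain → licit binder.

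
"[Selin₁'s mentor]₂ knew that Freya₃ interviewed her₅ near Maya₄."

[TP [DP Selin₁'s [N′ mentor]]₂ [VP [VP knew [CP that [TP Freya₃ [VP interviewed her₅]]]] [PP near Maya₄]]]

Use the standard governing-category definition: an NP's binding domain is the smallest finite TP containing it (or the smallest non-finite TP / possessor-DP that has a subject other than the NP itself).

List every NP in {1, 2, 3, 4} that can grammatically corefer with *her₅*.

{1, 2, 4}

*her* is a pronoun, so Principle B applies: it must be free in its binding domain.
Binding domain of *her₅*: the embedded TP, whose subject is Freya₃.
*Selin₁* and the pronoun do not c-command one another → neither Principle B nor Principle C is at stake; coindexation permitted.
*[Selin₁'s mentor]₂* c-commands the pronoun but from outside its binding domain, and is not c-commanded by it → coindexation permitted.
*Freya₃* c-commands the pronoun within its binding domain → coindexation would violate Principle B.
*Maya₄* and the pronoun do not c-command one another → neither Principle B nor Principle C is at stake; coindexation permitted.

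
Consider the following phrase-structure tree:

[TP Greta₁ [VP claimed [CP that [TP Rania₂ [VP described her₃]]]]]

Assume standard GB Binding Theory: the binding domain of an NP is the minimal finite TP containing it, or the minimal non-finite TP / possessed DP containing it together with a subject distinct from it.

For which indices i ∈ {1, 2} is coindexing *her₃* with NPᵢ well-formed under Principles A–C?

{1}

*her* is a pronoun, so Principle B applies: it must be free in its binding domain.
Binding domain of *her₃*: the embedded TP, whose subject is Rania₂.
*Greta₁* c-commands the pronoun but from outside its binding domain, and is not c-commanded by it → coindexation permitted.
*Rania₂* c-commands the pronoun within its binding domain → coindexation would violate Principle B.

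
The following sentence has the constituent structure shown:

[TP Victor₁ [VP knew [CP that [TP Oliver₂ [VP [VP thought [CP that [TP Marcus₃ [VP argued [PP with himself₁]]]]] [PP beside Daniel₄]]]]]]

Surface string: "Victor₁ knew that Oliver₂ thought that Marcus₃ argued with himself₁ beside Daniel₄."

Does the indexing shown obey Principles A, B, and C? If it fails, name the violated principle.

The two coindexed NPs are *Victor₁* and *himself₁*.
*himself₁* is an anaphor. Principle A requires it to be bound within its binding domain — the embedded TP, whose subject is Marcus₃.
Within that domain it is c-commanded by *Marcus₃*, which does not share its index.
*Victor₁* does c-command the anaphor, but from outside its binding domain.
The anaphor is unbound in its domain → Principle A violation.

Principle A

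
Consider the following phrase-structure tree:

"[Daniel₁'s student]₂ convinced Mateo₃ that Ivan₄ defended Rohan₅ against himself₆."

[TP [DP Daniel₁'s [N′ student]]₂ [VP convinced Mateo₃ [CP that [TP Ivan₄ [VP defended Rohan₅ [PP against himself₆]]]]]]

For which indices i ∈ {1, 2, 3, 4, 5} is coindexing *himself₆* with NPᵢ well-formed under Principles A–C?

{4, 5}

*himself* is an anaphor, so Principle A applies: it must be bound in its binding domain.
Binding domain of *himself₆*: the embedded TP, whose subject is Ivan₄.
*Daniel₁* does not c-command the anaphor → cannot bind it.
*[Daniel₁'s student]₂* c-commands the anaphor but is outside its binding domain → cannot satisfy Principle A.
*Mateo₃* c-commands the anaphor but is outside its binding domain → cannot satisfy Principle A.
*Ivan₄* c-commands the anaphor within its binding domain → licit binder.
*Rohan₅* c-commands the anaphor within its binding domain → licit binder.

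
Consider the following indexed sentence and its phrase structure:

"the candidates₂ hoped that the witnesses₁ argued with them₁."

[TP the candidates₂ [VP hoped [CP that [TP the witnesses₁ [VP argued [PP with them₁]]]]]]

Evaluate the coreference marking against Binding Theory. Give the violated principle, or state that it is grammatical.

Principle B

The two coindexed NPs are *the witnesses₁* and *them₁*.
*them₁* is a pronoun. Its binding domain is the embedded TP, whose subject is the witnesses₁.
*the witnesses₁* c-commands it within that domain and carries the same index.
The pronoun is locally bound → Principle B violation.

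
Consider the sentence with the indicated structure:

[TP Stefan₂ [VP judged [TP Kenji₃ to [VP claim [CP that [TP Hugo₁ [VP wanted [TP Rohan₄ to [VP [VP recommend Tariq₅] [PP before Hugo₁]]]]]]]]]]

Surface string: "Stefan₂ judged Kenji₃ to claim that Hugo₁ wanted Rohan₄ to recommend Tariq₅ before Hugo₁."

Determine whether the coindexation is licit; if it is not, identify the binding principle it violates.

Principle C

The two coindexed NPs are *Hugo₁* (the lower occurrence) and *Hugo₁* (the higher occurrence).
*Hugo₁* (the lower occurrence) is an R-expression. Principle C requires it to be free everywhere.
*Hugo₁* (the higher occurrence) c-commands it and carries the same index.
The R-expression is bound → Principle C violation.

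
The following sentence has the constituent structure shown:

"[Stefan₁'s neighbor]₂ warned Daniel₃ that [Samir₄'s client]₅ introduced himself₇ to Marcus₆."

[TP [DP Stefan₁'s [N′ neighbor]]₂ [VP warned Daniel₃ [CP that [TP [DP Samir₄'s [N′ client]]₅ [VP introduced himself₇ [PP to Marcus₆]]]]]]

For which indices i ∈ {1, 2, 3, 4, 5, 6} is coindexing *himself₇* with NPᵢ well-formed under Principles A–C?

*himself* is an anaphor, so Principle A applies: it must be bound in its binding domain.
Binding domain of *himself₇*: the embedded TP, whose subject is [Samir₄'s client]₅.
*Stefan₁* does not c-command the anaphor → cannot bind it.
*[Stefan₁'s neighbor]₂* c-commands the anaphor but is outside its binding domain → cannot satisfy Principle A.
*Daniel₃* c-commands the anaphor but is outside its binding domain → cannot satisfy Principle A.
*Samir₄* does not c-command the anaphor → cannot bind it.
*[Samir₄'s client]₅* c-commands the anaphor within its binding domain → licit binder.
*Marcus₆* does not c-command the anaphor → cannot bind it.

{5}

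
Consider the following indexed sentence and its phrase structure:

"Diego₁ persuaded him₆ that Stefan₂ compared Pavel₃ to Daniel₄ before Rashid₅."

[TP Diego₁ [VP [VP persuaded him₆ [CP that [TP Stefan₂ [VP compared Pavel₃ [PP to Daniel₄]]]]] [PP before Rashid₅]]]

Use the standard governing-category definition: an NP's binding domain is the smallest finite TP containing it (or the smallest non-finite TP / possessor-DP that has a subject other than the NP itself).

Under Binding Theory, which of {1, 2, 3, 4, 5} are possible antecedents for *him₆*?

{5}

*him* is a pronoun, so Principle B applies: it must be free in its binding domain.
Binding domain of *him₆*: the matrix TP, whose subject is Diego₁.
*Diego₁* c-commands the pronoun within its binding domain → coindexation would violate Principle B.
*Stefan₂*: the pronoun c-commands this R-expression → coindexation would violate Principle C on *Stefan₂*.
*Pavel₃*: the pronoun c-commands this R-expression → coindexation would violate Principle C on *Pavel₃*.
*Daniel₄*: the pronoun c-commands this R-expression → coindexation would violate Principle C on *Daniel₄*.
*Rashid₅* and the pronoun do not c-command one another → neither Principle B nor Principle C is at stake; coindexation permitted.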